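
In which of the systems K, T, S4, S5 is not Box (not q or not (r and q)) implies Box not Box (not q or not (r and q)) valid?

S5

S4-tableau for the negation not (not Box (not q or not (r and q)) implies Box not Box (not q or not (r and q))):
1. not (not Box (not q or not (r and q)) implies Box not Box (not q or not (r and q))), 0
2. not Box (not q or not (r and q)), 0
3. not Box not Box (not q or not (r and q)), 0
4. not (not q or not (r and q)), 1
5. q, 1
6. r and q, 1
7. r, 1
8. Box (not q or not (r and q)), 2
9. not q or not (r and q), 2
10. not (r and q), 2
11. not q, 2
Accessibility: 0R0, 0R1, 0R2, 1R1, 2R2
Complete open branch: countermodel on an S4-frame, so not valid in S4, nor in K, T (the same frame is also a K-frame and a T-frame).
S5-tableau for the negation not (not Box (not q or not (r and q)) implies Box not Box (not q or not (r and q))):
1. not (not Box (not q or not (r and q)) implies Box not Box (not q or not (r and q))), 0
2. not Box (not q or not (r and q)), 0
3. not Box not Box (not q or not (r and q)), 0
4. not (not q or not (r and q)), 1
5. q, 1
6. r and q, 1
7. r, 1
8. Box (not q or not (r and q)), 2
9. not q or not (r and q), 0
10. not q or not (r and q), 1
11. not q or not (r and q), 2
12. not (r and q), 0
13. not (r and q), 1
14. not (r and q), 2
15. not q, 0
16. not q, 1
Accessibility: 0R0, 0R1, 0R2, 1R0, 1R1, 1R2, 2R0, 2R1, 2R2
Branch closes: q and not q both at 1.
Every branch closes (one shown): valid in S5.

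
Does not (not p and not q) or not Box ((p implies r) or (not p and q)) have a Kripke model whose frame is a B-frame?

1. not (not p and not q) or not Box ((p implies r) or (not p and q)), w0
2. not Box ((p implies r) or (not p and q)), w0
3. not ((p implies r) or (not p and q)), w1
4. not (p implies r), w1
5. not (not p and q), w1
6. p, w1
7. not r, w1
8. not q, w1
Accessibility: w0Rw0, w0Rw1, w1Rw0, w1Rw1

Satisfiable (open branch found)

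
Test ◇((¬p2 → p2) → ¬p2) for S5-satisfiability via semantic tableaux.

Yes, satisfiable

1. ◇((¬p2 → p2) → ¬p2), 0
2. (¬p2 → p2) → ¬p2, 1
3. ¬p2, 1
Accessibility: 0R0, 0R1, 1R0, 1R1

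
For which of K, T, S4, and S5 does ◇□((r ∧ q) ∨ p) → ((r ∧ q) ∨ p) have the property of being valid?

S5-tableau for the negation ¬(◇□((r ∧ q) ∨ p) → ((r ∧ q) ∨ p)):
1. ¬(◇□((r ∧ q) ∨ p) → ((r ∧ q) ∨ p)), w0
2. ◇□((r ∧ q) ∨ p), w0
3. ¬((r ∧ q) ∨ p), w0
4. ¬(r ∧ q), w0
5. ¬p, w0
6. ¬q, w0
7. □((r ∧ q) ∨ p), w1
8. (r ∧ q) ∨ p, w0
9. (r ∧ q) ∨ p, w1
10. r ∧ q, w0
11. r, w0
12. q, w0
Accessibility: w0Rw0, w0Rw1, w1Rw0, w1Rw1
Branch closes: q and ¬q both at w0.
Every branch closes (one shown): valid in S5.
S4-tableau for the negation ¬(◇□((r ∧ q) ∨ p) → ((r ∧ q) ∨ p)):
1. ¬(◇□((r ∧ q) ∨ p) → ((r ∧ q) ∨ p)), w0
2. ◇□((r ∧ q) ∨ p), w0
3. ¬((r ∧ q) ∨ p), w0
4. ¬(r ∧ q), w0
5. ¬p, w0
6. ¬q, w0
7. □((r ∧ q) ∨ p), w1
8. (r ∧ q) ∨ p, w1
9. p, w1
Accessibility: w0Rw0, w0Rw1, w1Rw1
Complete open branch: countermodel on an S4-frame, so not valid in S4, nor in K, T (the same frame is also a K-frame and a T-frame).

S5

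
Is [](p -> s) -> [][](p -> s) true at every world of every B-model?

Tableau for the negation ~([](p -> s) -> [][](p -> s)):
1. ~([](p -> s) -> [][](p -> s)), 0
2. [](p -> s), 0
3. ~[][](p -> s), 0
4. p -> s, 0
5. s, 0
6. ~[](p -> s), 1
7. p -> s, 1
8. s, 1
9. ~(p -> s), 2
10. p, 2
11. ~s, 2
Accessibility: 0R0, 0R1, 1R0, 1R1, 1R2, 2R1, 2R2
The negation has an open branch (countermodel exists).

Invalid (countermodel exists)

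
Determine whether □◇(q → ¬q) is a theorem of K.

Tableau for the negation ¬□◇(q → ¬q):
1. ¬□◇(q → ¬q), w0
2. ¬◇(q → ¬q), w1
Accessibility: w0Rw1
The negation has an open branch (countermodel exists).

No, not valid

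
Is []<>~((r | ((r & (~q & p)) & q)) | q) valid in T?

No, not valid

Tableau for the negation ~[]<>~((r | ((r & (~q & p)) & q)) | q):
1. ~[]<>~((r | ((r & (~q & p)) & q)) | q), w0
2. ~<>~((r | ((r & (~q & p)) & q)) | q), w1
3. (r | ((r & (~q & p)) & q)) | q, w1
4. q, w1
Accessibility: w0Rw0, w0Rw1, w1Rw1
The negation has an open branch (countermodel exists).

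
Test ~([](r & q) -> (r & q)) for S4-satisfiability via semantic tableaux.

1. ~([](r & q) -> (r & q)), w0
2. [](r & q), w0
3. ~(r & q), w0
4. r & q, w0
5. r, w0
6. q, w0
7. ~q, w0
Accessibility: w0Rw0
Branch closes: q and ~q both at w0.
All branches of the tableau close; one closing branch shown above.

Unsatisfiable (every branch closes)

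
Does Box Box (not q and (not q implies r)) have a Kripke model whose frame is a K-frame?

Satisfiable

1. Box Box (not q and (not q implies r)), w0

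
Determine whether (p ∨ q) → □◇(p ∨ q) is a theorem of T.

Tableau for the negation ¬((p ∨ q) → □◇(p ∨ q)):
1. ¬((p ∨ q) → □◇(p ∨ q)), w0
2. p ∨ q, w0   [¬→-rule on 1]
3. ¬□◇(p ∨ q), w0   [¬→-rule on 1]
4. q, w0   [∨-rule on 2 (branches; this branch)]
5. ¬◇(p ∨ q), w1   [¬□-rule on 3: fresh world w1, w0Rw1]
6. ¬(p ∨ q), w1   [¬◇-rule on 5 via w1Rw1]
7. ¬p, w1   [¬∨-rule on 6]
8. ¬q, w1   [¬∨-rule on 6]
Accessibility: w0Rw0, w0Rw1, w1Rw1
The negation has an open branch (countermodel exists).

Invalid (countermodel exists)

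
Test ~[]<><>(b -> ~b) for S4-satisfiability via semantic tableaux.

1. ~[]<><>(b -> ~b), 0
2. ~<><>(b -> ~b), 1
3. ~<>(b -> ~b), 1
4. ~(b -> ~b), 1
5. b, 1
Accessibility: 0R0, 0R1, 1R1

Satisfiable (open branch found)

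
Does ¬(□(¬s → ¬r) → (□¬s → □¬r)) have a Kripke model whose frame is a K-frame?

Unsatisfiable

1. ¬(□(¬s → ¬r) → (□¬s → □¬r)), u
2. □(¬s → ¬r), u   [¬→-rule on 1]
3. ¬(□¬s → □¬r), u   [¬→-rule on 1]
4. □¬s, u   [¬→-rule on 3]
5. ¬□¬r, u   [¬→-rule on 3]
6. r, v   [¬□-rule on 5: fresh world v, uRv]
7. ¬s → ¬r, v   [□-rule on 2 via uRv]
8. ¬s, v   [□-rule on 4 via uRv]
9. ¬r, v   [→-rule on 7 (branches; this branch)]
Accessibility: uRv
Branch closes: r and ¬r both at v.
Every branch closes; the branch above is one of them.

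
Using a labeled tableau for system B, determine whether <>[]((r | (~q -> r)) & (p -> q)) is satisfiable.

1. <>[]((r | (~q -> r)) & (p -> q)), 0
2. []((r | (~q -> r)) & (p -> q)), 1
3. (r | (~q -> r)) & (p -> q), 0
4. r | (~q -> r), 0
5. p -> q, 0
6. (r | (~q -> r)) & (p -> q), 1
7. r | (~q -> r), 1
8. p -> q, 1
9. ~q -> r, 0
10. q, 0
11. ~q -> r, 1
12. q, 1
13. r, 0
14. r, 1
Accessibility: 0R0, 0R1, 1R0, 1R1

Satisfiable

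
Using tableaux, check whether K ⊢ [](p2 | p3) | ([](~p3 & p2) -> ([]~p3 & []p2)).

Tableau for the negation ~([](p2 | p3) | ([](~p3 & p2) -> ([]~p3 & []p2))):
1. ~([](p2 | p3) | ([](~p3 & p2) -> ([]~p3 & []p2))), w0
2. ~[](p2 | p3), w0
3. ~([](~p3 & p2) -> ([]~p3 & []p2)), w0
4. [](~p3 & p2), w0
5. ~([]~p3 & []p2), w0
6. ~[]p2, w0
7. ~(p2 | p3), w1
8. ~p2, w1
9. ~p3, w1
10. ~p3 & p2, w1
11. p2, w1
Accessibility: w0Rw1
Branch closes: p2 and ~p2 both at w1.
All branches of the negation close; one closing branch shown above.

Valid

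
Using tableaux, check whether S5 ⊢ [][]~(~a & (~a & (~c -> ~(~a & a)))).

Tableau for the negation ~[][]~(~a & (~a & (~c -> ~(~a & a)))):
1. ~[][]~(~a & (~a & (~c -> ~(~a & a)))), u
2. ~[]~(~a & (~a & (~c -> ~(~a & a)))), v
3. ~a & (~a & (~c -> ~(~a & a))), w
4. ~a, w
5. ~a & (~c -> ~(~a & a)), w
6. ~c -> ~(~a & a), w
7. ~(~a & a), w
Accessibility: uRu, uRv, uRw, vRu, vRv, vRw, wRu, wRv, wRw
The negation has an open branch (countermodel exists).

Not valid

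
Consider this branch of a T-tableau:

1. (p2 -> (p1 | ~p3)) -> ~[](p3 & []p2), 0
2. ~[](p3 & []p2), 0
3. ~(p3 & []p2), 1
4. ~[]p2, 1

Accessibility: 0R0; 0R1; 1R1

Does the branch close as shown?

Not closed

There is no literal clash: for every atom and world, at most one sign appears.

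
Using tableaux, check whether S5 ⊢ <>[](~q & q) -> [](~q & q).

Valid

Tableau for the negation ~(<>[](~q & q) -> [](~q & q)):
1. ~(<>[](~q & q) -> [](~q & q)), w0
2. <>[](~q & q), w0
3. ~[](~q & q), w0
4. [](~q & q), w1
5. ~q & q, w0
6. ~q, w0
7. q, w0
Accessibility: w0Rw0, w0Rw1, w1Rw0, w1Rw1
Branch closes: q and ~q both at w0.
Every branch of the negation's tableau closes; the branch above is one of them.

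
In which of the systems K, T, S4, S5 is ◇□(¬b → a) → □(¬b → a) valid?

S5

S5-tableau for the negation ¬(◇□(¬b → a) → □(¬b → a)):
1. ¬(◇□(¬b → a) → □(¬b → a)), 0
2. ◇□(¬b → a), 0   [¬→-rule on 1]
3. ¬□(¬b → a), 0   [¬→-rule on 1]
4. □(¬b → a), 1   [◇-rule on 2: fresh world 1, 0R1]
5. ¬b → a, 0   [□-rule on 4 via 1R0]
6. ¬b → a, 1   [□-rule on 4 via 1R1]
7. a, 0   [→-rule on 5 (branches; this branch)]
8. a, 1   [→-rule on 6 (branches; this branch)]
9. ¬(¬b → a), 2   [¬□-rule on 3: fresh world 2, 0R2]
10. ¬b, 2   [¬→-rule on 9]
11. ¬a, 2   [¬→-rule on 9]
12. ¬b → a, 2   [□-rule on 4 via 1R2]
13. a, 2   [→-rule on 12 (branches; this branch)]
Accessibility: 0R0, 0R1, 0R2, 1R0, 1R1, 1R2, 2R0, 2R1, 2R2
Branch closes: a and ¬a both at 2.
Every branch closes (one shown): valid in S5.
S4-tableau for the negation ¬(◇□(¬b → a) → □(¬b → a)):
1. ¬(◇□(¬b → a) → □(¬b → a)), 0
2. ◇□(¬b → a), 0   [¬→-rule on 1]
3. ¬□(¬b → a), 0   [¬→-rule on 1]
4. □(¬b → a), 1   [◇-rule on 2: fresh world 1, 0R1]
5. ¬b → a, 1   [□-rule on 4 via 1R1]
6. a, 1   [→-rule on 5 (branches; this branch)]
7. ¬(¬b → a), 2   [¬□-rule on 3: fresh world 2, 0R2]
8. ¬b, 2   [¬→-rule on 7]
9. ¬a, 2   [¬→-rule on 7]
Accessibility: 0R0, 0R1, 0R2, 1R1, 2R2
Complete open branch: countermodel on an S4-frame, so not valid in S4, nor in K, T (the same frame is also a K-frame and a T-frame).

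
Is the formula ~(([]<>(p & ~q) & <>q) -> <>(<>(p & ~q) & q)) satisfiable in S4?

1. ~(([]<>(p & ~q) & <>q) -> <>(<>(p & ~q) & q)), u
2. []<>(p & ~q) & <>q, u
3. ~<>(<>(p & ~q) & q), u
4. []<>(p & ~q), u
5. <>q, u
6. ~(<>(p & ~q) & q), u
7. <>(p & ~q), u
8. ~q, u
9. q, v
10. ~(<>(p & ~q) & q), v
11. <>(p & ~q), v
12. ~<>(p & ~q), v
13. ~(p & ~q), v
14. p & ~q, w
15. p, w
16. ~q, w
17. ~(<>(p & ~q) & q), w
18. <>(p & ~q), w
19. p & ~q, x
20. p, x
21. ~q, x
22. ~(<>(p & ~q) & q), x
23. <>(p & ~q), x
24. ~(p & ~q), x
25. q, x
Accessibility: uRu, uRv, uRw, uRx, vRv, vRx, wRw, xRx
Branch closes: q and ~q both at x.
Every branch closes; the branch above is one of them.

No, unsatisfiable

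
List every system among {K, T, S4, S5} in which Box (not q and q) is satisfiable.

K

T-tableau for the formula:
1. Box (not q and q), 0
2. not q and q, 0   [Box-rule on 1 via 0R0]
3. not q, 0   [and-rule on 2]
4. q, 0   [and-rule on 2]
Accessibility: 0R0
Branch closes: q and not q both at 0.
Every branch closes (one shown): unsatisfiable in T, hence also in S4, S5 (every S4/S5-frame is a T-frame).
K-tableau for the formula:
1. Box (not q and q), 0
Complete open branch: satisfiable in K.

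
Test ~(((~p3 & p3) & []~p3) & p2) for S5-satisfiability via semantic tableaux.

1. ~(((~p3 & p3) & []~p3) & p2), 0
2. ~p2, 0
Accessibility: 0R0

Yes, satisfiable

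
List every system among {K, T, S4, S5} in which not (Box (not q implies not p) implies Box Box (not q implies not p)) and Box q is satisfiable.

T-tableau for the formula:
1. not (Box (not q implies not p) implies Box Box (not q implies not p)) and Box q, w0
2. not (Box (not q implies not p) implies Box Box (not q implies not p)), w0
3. Box q, w0
4. Box (not q implies not p), w0
5. not Box Box (not q implies not p), w0
6. q, w0
7. not q implies not p, w0
8. not p, w0
9. not Box (not q implies not p), w1
10. q, w1
11. not q implies not p, w1
12. not p, w1
13. not (not q implies not p), w2
14. not q, w2
15. p, w2
Accessibility: w0Rw0, w0Rw1, w1Rw1, w1Rw2, w2Rw2
Complete open branch: satisfiable in T, hence also in K (this T-model is also a K-model).
S4-tableau for the formula:
1. not (Box (not q implies not p) implies Box Box (not q implies not p)) and Box q, w0
2. not (Box (not q implies not p) implies Box Box (not q implies not p)), w0
3. Box q, w0
4. Box (not q implies not p), w0
5. not Box Box (not q implies not p), w0
6. q, w0
7. not q implies not p, w0
8. not p, w0
9. not Box (not q implies not p), w1
10. q, w1
11. not q implies not p, w1
12. not p, w1
13. not (not q implies not p), w2
14. not q, w2
15. p, w2
16. q, w2
Accessibility: w0Rw0, w0Rw1, w0Rw2, w1Rw1, w1Rw2, w2Rw2
Branch closes: q and not q both at w2.
Every branch closes (one shown): unsatisfiable in S4, hence also in S5 (every S5-frame is an S4-frame).

K, T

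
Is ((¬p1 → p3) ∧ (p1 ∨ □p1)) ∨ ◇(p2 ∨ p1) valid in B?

Tableau for the negation ¬(((¬p1 → p3) ∧ (p1 ∨ □p1)) ∨ ◇(p2 ∨ p1)):
1. ¬(((¬p1 → p3) ∧ (p1 ∨ □p1)) ∨ ◇(p2 ∨ p1)), u
2. ¬((¬p1 → p3) ∧ (p1 ∨ □p1)), u
3. ¬◇(p2 ∨ p1), u
4. ¬(p2 ∨ p1), u
5. ¬p2, u
6. ¬p1, u
7. ¬(p1 ∨ □p1), u
8. ¬□p1, u
9. ¬p1, v
10. ¬(p2 ∨ p1), v
11. ¬p2, v
Accessibility: uRu, uRv, vRu, vRv
The negation has an open branch (countermodel exists).

No, not valid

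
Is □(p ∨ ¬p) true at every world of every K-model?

Yes, valid

Tableau for the negation ¬□(p ∨ ¬p):
1. ¬□(p ∨ ¬p), w0
2. ¬(p ∨ ¬p), w1   [¬□-rule on 1: fresh world w1, w0Rw1]
3. ¬p, w1   [¬∨-rule on 2]
4. p, w1   [¬∨-rule on 2]
Accessibility: w0Rw1
Branch closes: p and ¬p both at w1.
All branches of the negation close; one closing branch shown above.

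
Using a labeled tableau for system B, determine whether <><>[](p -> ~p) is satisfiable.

Yes, satisfiable

1. <><>[](p -> ~p), 0
2. <>[](p -> ~p), 1   [<>-rule on 1: fresh world 1, 0R1]
3. [](p -> ~p), 2   [<>-rule on 2: fresh world 2, 1R2]
4. p -> ~p, 1   [[]-rule on 3 via 2R1]
5. p -> ~p, 2   [[]-rule on 3 via 2R2]
6. ~p, 1   [->-rule on 4 (branches; this branch)]
7. ~p, 2   [->-rule on 5 (branches; this branch)]
Accessibility: 0R0, 0R1, 1R0, 1R1, 1R2, 2R1, 2R2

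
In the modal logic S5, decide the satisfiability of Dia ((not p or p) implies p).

1. Dia ((not p or p) implies p), 0
2. (not p or p) implies p, 1
3. p, 1
Accessibility: 0R0, 0R1, 1R0, 1R1

Satisfiable (open branch found)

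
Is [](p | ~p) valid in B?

Valid

Tableau for the negation ~[](p | ~p):
1. ~[](p | ~p), u
2. ~(p | ~p), v   [~[]-rule on 1: fresh world v, uRv]
3. ~p, v   [~|-rule on 2]
4. p, v   [~|-rule on 2]
Accessibility: uRu, uRv, vRu, vRv
Branch closes: p and ~p both at v.
Every branch of the negation's tableau closes; the branch above is one of them.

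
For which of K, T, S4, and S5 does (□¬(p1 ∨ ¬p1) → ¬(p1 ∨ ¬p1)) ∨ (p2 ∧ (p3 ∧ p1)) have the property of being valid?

K-tableau for the negation ¬((□¬(p1 ∨ ¬p1) → ¬(p1 ∨ ¬p1)) ∨ (p2 ∧ (p3 ∧ p1))):
1. ¬((□¬(p1 ∨ ¬p1) → ¬(p1 ∨ ¬p1)) ∨ (p2 ∧ (p3 ∧ p1))), 0
2. ¬(□¬(p1 ∨ ¬p1) → ¬(p1 ∨ ¬p1)), 0
3. ¬(p2 ∧ (p3 ∧ p1)), 0
4. □¬(p1 ∨ ¬p1), 0
5. p1 ∨ ¬p1, 0
6. ¬(p3 ∧ p1), 0
7. ¬p1, 0
Complete open branch: countermodel on a K-frame, so not valid in K.
T-tableau for the negation ¬((□¬(p1 ∨ ¬p1) → ¬(p1 ∨ ¬p1)) ∨ (p2 ∧ (p3 ∧ p1))):
1. ¬((□¬(p1 ∨ ¬p1) → ¬(p1 ∨ ¬p1)) ∨ (p2 ∧ (p3 ∧ p1))), 0
2. ¬(□¬(p1 ∨ ¬p1) → ¬(p1 ∨ ¬p1)), 0
3. ¬(p2 ∧ (p3 ∧ p1)), 0
4. □¬(p1 ∨ ¬p1), 0
5. p1 ∨ ¬p1, 0
6. ¬(p1 ∨ ¬p1), 0
7. ¬p1, 0
8. p1, 0
Accessibility: 0R0
Branch closes: p1 and ¬p1 both at 0.
Every branch closes (one shown): valid in T, hence also in S4, S5 (every theorem of T is a theorem of S4 and S5).

T, S4, S5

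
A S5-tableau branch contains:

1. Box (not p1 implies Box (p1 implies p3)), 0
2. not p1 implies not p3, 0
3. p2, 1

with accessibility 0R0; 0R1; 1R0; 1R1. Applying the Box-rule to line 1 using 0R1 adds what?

not p1 implies Box (p1 implies p3), 1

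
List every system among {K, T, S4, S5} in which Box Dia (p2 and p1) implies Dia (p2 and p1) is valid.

T, S4, S5

K-tableau for the negation not (Box Dia (p2 and p1) implies Dia (p2 and p1)):
1. not (Box Dia (p2 and p1) implies Dia (p2 and p1)), u
2. Box Dia (p2 and p1), u   [neg-implies-rule on 1]
3. not Dia (p2 and p1), u   [neg-implies-rule on 1]
Complete open branch: countermodel on a K-frame, so not valid in K.
T-tableau for the negation not (Box Dia (p2 and p1) implies Dia (p2 and p1)):
1. not (Box Dia (p2 and p1) implies Dia (p2 and p1)), u
2. Box Dia (p2 and p1), u   [neg-implies-rule on 1]
3. not Dia (p2 and p1), u   [neg-implies-rule on 1]
4. Dia (p2 and p1), u   [Box-rule on 2 via uRu]
5. not (p2 and p1), u   [neg-Dia-rule on 3 via uRu]
6. not p1, u   [neg-and-rule on 5 (branches; this branch)]
7. p2 and p1, v   [Dia-rule on 4: fresh world v, uRv]
8. p2, v   [and-rule on 7]
9. p1, v   [and-rule on 7]
10. Dia (p2 and p1), v   [Box-rule on 2 via uRv]
11. not (p2 and p1), v   [neg-Dia-rule on 3 via uRv]
12. not p1, v   [neg-and-rule on 11 (branches; this branch)]
Accessibility: uRu, uRv, vRv
Branch closes: p1 and not p1 both at v.
Every branch closes (one shown): valid in T, hence also in S4, S5 (every theorem of T is a theorem of S4 and S5).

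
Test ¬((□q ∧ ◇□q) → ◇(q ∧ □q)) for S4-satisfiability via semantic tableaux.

No, unsatisfiable

1. ¬((□q ∧ ◇□q) → ◇(q ∧ □q)), w0
2. □q ∧ ◇□q, w0   [¬→-rule on 1]
3. ¬◇(q ∧ □q), w0   [¬→-rule on 1]
4. □q, w0   [∧-rule on 2]
5. ◇□q, w0   [∧-rule on 2]
6. ¬(q ∧ □q), w0   [¬◇-rule on 3 via w0Rw0]
7. q, w0   [□-rule on 4 via w0Rw0]
8. ¬□q, w0   [¬∧-rule on 6 (branches; this branch)]
9. □q, w1   [◇-rule on 5: fresh world w1, w0Rw1]
10. ¬(q ∧ □q), w1   [¬◇-rule on 3 via w0Rw1]
11. q, w1   [□-rule on 4 via w0Rw1]
12. ¬□q, w1   [¬∧-rule on 10 (branches; this branch)]
13. ¬q, w2   [¬□-rule on 8: fresh world w2, w0Rw2]
14. ¬(q ∧ □q), w2   [¬◇-rule on 3 via w0Rw2]
15. q, w2   [□-rule on 4 via w0Rw2]
Accessibility: w0Rw0, w0Rw1, w0Rw2, w1Rw1, w2Rw2
Branch closes: q and ¬q both at w2.
All branches of the tableau close; one closing branch shown above.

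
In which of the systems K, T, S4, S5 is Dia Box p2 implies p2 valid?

S5-tableau for the negation not (Dia Box p2 implies p2):
1. not (Dia Box p2 implies p2), 0
2. Dia Box p2, 0
3. not p2, 0
4. Box p2, 1
5. p2, 0
Accessibility: 0R0, 0R1, 1R0, 1R1
Branch closes: p2 and not p2 both at 0.
Every branch closes (one shown): valid in S5.
S4-tableau for the negation not (Dia Box p2 implies p2):
1. not (Dia Box p2 implies p2), 0
2. Dia Box p2, 0
3. not p2, 0
4. Box p2, 1
5. p2, 1
Accessibility: 0R0, 0R1, 1R1
Complete open branch: countermodel on an S4-frame, so not valid in S4, nor in K, T (the same frame is also a K-frame and a T-frame).

S5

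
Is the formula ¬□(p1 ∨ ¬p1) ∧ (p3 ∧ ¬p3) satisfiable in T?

Unsatisfiable

1. ¬□(p1 ∨ ¬p1) ∧ (p3 ∧ ¬p3), w0
2. ¬□(p1 ∨ ¬p1), w0
3. p3 ∧ ¬p3, w0
4. p3, w0
5. ¬p3, w0
Accessibility: w0Rw0
Branch closes: p3 and ¬p3 both at w0.
Every branch closes; the branch above is one of them.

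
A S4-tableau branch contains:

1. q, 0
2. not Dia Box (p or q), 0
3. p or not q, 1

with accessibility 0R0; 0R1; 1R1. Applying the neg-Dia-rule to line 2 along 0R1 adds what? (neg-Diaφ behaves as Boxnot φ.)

not Box (p or q), 1

neg-Diaφ behaves as Boxnot φ: propagate the negated body to each accessible world.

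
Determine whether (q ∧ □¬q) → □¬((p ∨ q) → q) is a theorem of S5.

Yes, valid

Tableau for the negation ¬((q ∧ □¬q) → □¬((p ∨ q) → q)):
1. ¬((q ∧ □¬q) → □¬((p ∨ q) → q)), w0
2. q ∧ □¬q, w0   [¬→-rule on 1]
3. ¬□¬((p ∨ q) → q), w0   [¬→-rule on 1]
4. q, w0   [∧-rule on 2]
5. □¬q, w0   [∧-rule on 2]
6. ¬q, w0   [□-rule on 5 via w0Rw0]
Accessibility: w0Rw0
Branch closes: q and ¬q both at w0.
Every branch of the negation's tableau closes; the branch above is one of them.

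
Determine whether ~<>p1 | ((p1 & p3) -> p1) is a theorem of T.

Tableau for the negation ~(~<>p1 | ((p1 & p3) -> p1)):
1. ~(~<>p1 | ((p1 & p3) -> p1)), w0
2. <>p1, w0
3. ~((p1 & p3) -> p1), w0
4. p1 & p3, w0
5. ~p1, w0
6. p1, w0
7. p3, w0
Accessibility: w0Rw0
Branch closes: p1 and ~p1 both at w0.
Every branch of the negation's tableau closes; the branch above is one of them.

Valid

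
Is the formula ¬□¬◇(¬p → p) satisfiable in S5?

Yes, satisfiable

1. ¬□¬◇(¬p → p), 0
2. ◇(¬p → p), 1
3. ¬p → p, 2
4. p, 2
Accessibility: 0R0, 0R1, 0R2, 1R0, 1R1, 1R2, 2R0, 2R1, 2R2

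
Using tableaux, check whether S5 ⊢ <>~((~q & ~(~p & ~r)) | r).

Not valid

Tableau for the negation ~<>~((~q & ~(~p & ~r)) | r):
1. ~<>~((~q & ~(~p & ~r)) | r), u
2. (~q & ~(~p & ~r)) | r, u
3. r, u
Accessibility: uRu
The negation has an open branch (countermodel exists).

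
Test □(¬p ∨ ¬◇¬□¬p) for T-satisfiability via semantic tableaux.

1. □(¬p ∨ ¬◇¬□¬p), w0
2. ¬p ∨ ¬◇¬□¬p, w0
3. ¬◇¬□¬p, w0
4. □¬p, w0
5. ¬p, w0
Accessibility: w0Rw0

Yes, satisfiable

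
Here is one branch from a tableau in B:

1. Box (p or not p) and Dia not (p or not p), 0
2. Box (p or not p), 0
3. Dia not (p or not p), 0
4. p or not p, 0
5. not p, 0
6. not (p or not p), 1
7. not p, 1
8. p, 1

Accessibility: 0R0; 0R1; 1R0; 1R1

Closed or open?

Yes, closed

Both p and not p appear at 1.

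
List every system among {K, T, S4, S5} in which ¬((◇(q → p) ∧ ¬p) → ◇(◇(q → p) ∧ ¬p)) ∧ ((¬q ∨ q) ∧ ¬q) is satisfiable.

K

K-tableau for the formula:
1. ¬((◇(q → p) ∧ ¬p) → ◇(◇(q → p) ∧ ¬p)) ∧ ((¬q ∨ q) ∧ ¬q), 0
2. ¬((◇(q → p) ∧ ¬p) → ◇(◇(q → p) ∧ ¬p)), 0
3. (¬q ∨ q) ∧ ¬q, 0
4. ◇(q → p) ∧ ¬p, 0
5. ¬◇(◇(q → p) ∧ ¬p), 0
6. ¬q ∨ q, 0
7. ¬q, 0
8. ◇(q → p), 0
9. ¬p, 0
10. q → p, 1
11. ¬(◇(q → p) ∧ ¬p), 1
12. p, 1
Accessibility: 0R1
Complete open branch: satisfiable in K.
T-tableau for the formula:
1. ¬((◇(q → p) ∧ ¬p) → ◇(◇(q → p) ∧ ¬p)) ∧ ((¬q ∨ q) ∧ ¬q), 0
2. ¬((◇(q → p) ∧ ¬p) → ◇(◇(q → p) ∧ ¬p)), 0
3. (¬q ∨ q) ∧ ¬q, 0
4. ◇(q → p) ∧ ¬p, 0
5. ¬◇(◇(q → p) ∧ ¬p), 0
6. ¬q ∨ q, 0
7. ¬q, 0
8. ◇(q → p), 0
9. ¬p, 0
10. ¬(◇(q → p) ∧ ¬p), 0
11. ¬◇(q → p), 0
12. ¬(q → p), 0
13. q, 0
Accessibility: 0R0
Branch closes: q and ¬q both at 0.
Every branch closes (one shown): unsatisfiable in T, hence also in S4, S5 (every S4/S5-frame is a T-frame).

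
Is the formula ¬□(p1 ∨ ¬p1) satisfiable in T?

1. ¬□(p1 ∨ ¬p1), 0
2. ¬(p1 ∨ ¬p1), 1   [¬□-rule on 1: fresh world 1, 0R1]
3. ¬p1, 1   [¬∨-rule on 2]
4. p1, 1   [¬∨-rule on 2]
Accessibility: 0R0, 0R1, 1R1
Branch closes: p1 and ¬p1 both at 1.
All branches of the tableau close; one closing branch shown above.

Unsatisfiable (every branch closes)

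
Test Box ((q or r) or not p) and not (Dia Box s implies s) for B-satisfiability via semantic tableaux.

1. Box ((q or r) or not p) and not (Dia Box s implies s), u
2. Box ((q or r) or not p), u   [and-rule on 1]
3. not (Dia Box s implies s), u   [and-rule on 1]
4. Dia Box s, u   [neg-implies-rule on 3]
5. not s, u   [neg-implies-rule on 3]
6. (q or r) or not p, u   [Box-rule on 2 via uRu]
7. q or r, u   [or-rule on 6 (branches; this branch)]
8. r, u   [or-rule on 7 (branches; this branch)]
9. Box s, v   [Dia-rule on 4: fresh world v, uRv]
10. (q or r) or not p, v   [Box-rule on 2 via uRv]
11. s, u   [Box-rule on 9 via vRu]
Accessibility: uRu, uRv, vRu, vRv
Branch closes: s and not s both at u.
All branches of the tableau close; one closing branch shown above.

Unsatisfiable (every branch closes)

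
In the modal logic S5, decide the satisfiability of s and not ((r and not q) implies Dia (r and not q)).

Unsatisfiable

1. s and not ((r and not q) implies Dia (r and not q)), u
2. s, u
3. not ((r and not q) implies Dia (r and not q)), u
4. r and not q, u
5. not Dia (r and not q), u
6. r, u
7. not q, u
8. not (r and not q), u
9. q, u
Accessibility: uRu
Branch closes: q and not q both at u.
Every branch closes; the branch above is one of them.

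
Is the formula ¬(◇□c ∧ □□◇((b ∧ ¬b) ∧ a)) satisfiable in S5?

1. ¬(◇□c ∧ □□◇((b ∧ ¬b) ∧ a)), w0
2. ¬□□◇((b ∧ ¬b) ∧ a), w0
3. ¬□◇((b ∧ ¬b) ∧ a), w1
4. ¬◇((b ∧ ¬b) ∧ a), w2
5. ¬((b ∧ ¬b) ∧ a), w0
6. ¬((b ∧ ¬b) ∧ a), w1
7. ¬((b ∧ ¬b) ∧ a), w2
8. ¬a, w0
9. ¬a, w1
10. ¬a, w2
Accessibility: w0Rw0, w0Rw1, w0Rw2, w1Rw0, w1Rw1, w1Rw2, w2Rw0, w2Rw1, w2Rw2

Yes, satisfiable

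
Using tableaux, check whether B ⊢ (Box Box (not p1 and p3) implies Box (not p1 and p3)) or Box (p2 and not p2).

Valid

Tableau for the negation not ((Box Box (not p1 and p3) implies Box (not p1 and p3)) or Box (p2 and not p2)):
1. not ((Box Box (not p1 and p3) implies Box (not p1 and p3)) or Box (p2 and not p2)), 0
2. not (Box Box (not p1 and p3) implies Box (not p1 and p3)), 0   [neg-or-rule on 1]
3. not Box (p2 and not p2), 0   [neg-or-rule on 1]
4. Box Box (not p1 and p3), 0   [neg-implies-rule on 2]
5. not Box (not p1 and p3), 0   [neg-implies-rule on 2]
6. Box (not p1 and p3), 0   [Box-rule on 4 via 0R0]
7. not p1 and p3, 0   [Box-rule on 6 via 0R0]
8. not p1, 0   [and-rule on 7]
9. p3, 0   [and-rule on 7]
10. not (p2 and not p2), 1   [neg-Box-rule on 3: fresh world 1, 0R1]
11. Box (not p1 and p3), 1   [Box-rule on 4 via 0R1]
12. not p1 and p3, 1   [Box-rule on 6 via 0R1]
13. not p1, 1   [and-rule on 12]
14. p3, 1   [and-rule on 12]
15. p2, 1   [neg-and-rule on 10 (branches; this branch)]
16. not (not p1 and p3), 2   [neg-Box-rule on 5: fresh world 2, 0R2]
17. Box (not p1 and p3), 2   [Box-rule on 4 via 0R2]
18. not p1 and p3, 2   [Box-rule on 6 via 0R2]
19. not p1, 2   [and-rule on 18]
20. p3, 2   [and-rule on 18]
21. not p3, 2   [neg-and-rule on 16 (branches; this branch)]
Accessibility: 0R0, 0R1, 0R2, 1R0, 1R1, 2R0, 2R2
Branch closes: p3 and not p3 both at 2.
Every branch of the negation's tableau closes; the branch above is one of them.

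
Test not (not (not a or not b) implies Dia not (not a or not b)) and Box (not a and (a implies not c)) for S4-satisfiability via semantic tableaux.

Unsatisfiable

1. not (not (not a or not b) implies Dia not (not a or not b)) and Box (not a and (a implies not c)), 0
2. not (not (not a or not b) implies Dia not (not a or not b)), 0   [and-rule on 1]
3. Box (not a and (a implies not c)), 0   [and-rule on 1]
4. not (not a or not b), 0   [neg-implies-rule on 2]
5. not Dia not (not a or not b), 0   [neg-implies-rule on 2]
6. a, 0   [neg-or-rule on 4]
7. b, 0   [neg-or-rule on 4]
8. not a and (a implies not c), 0   [Box-rule on 3 via 0R0]
9. not a, 0   [and-rule on 8]
10. a implies not c, 0   [and-rule on 8]
Accessibility: 0R0
Branch closes: a and not a both at 0.
Every branch closes; the branch above is one of them.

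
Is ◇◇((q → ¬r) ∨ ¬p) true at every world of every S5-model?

Tableau for the negation ¬◇◇((q → ¬r) ∨ ¬p):
1. ¬◇◇((q → ¬r) ∨ ¬p), 0
2. ¬◇((q → ¬r) ∨ ¬p), 0
3. ¬((q → ¬r) ∨ ¬p), 0
4. ¬(q → ¬r), 0
5. p, 0
6. q, 0
7. r, 0
Accessibility: 0R0
The negation has an open branch (countermodel exists).

Invalid (countermodel exists)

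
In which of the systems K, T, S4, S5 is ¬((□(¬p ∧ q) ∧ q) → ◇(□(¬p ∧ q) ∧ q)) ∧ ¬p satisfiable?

K

K-tableau for the formula:
1. ¬((□(¬p ∧ q) ∧ q) → ◇(□(¬p ∧ q) ∧ q)) ∧ ¬p, u
2. ¬((□(¬p ∧ q) ∧ q) → ◇(□(¬p ∧ q) ∧ q)), u
3. ¬p, u
4. □(¬p ∧ q) ∧ q, u
5. ¬◇(□(¬p ∧ q) ∧ q), u
6. □(¬p ∧ q), u
7. q, u
Complete open branch: satisfiable in K.
T-tableau for the formula:
1. ¬((□(¬p ∧ q) ∧ q) → ◇(□(¬p ∧ q) ∧ q)) ∧ ¬p, u
2. ¬((□(¬p ∧ q) ∧ q) → ◇(□(¬p ∧ q) ∧ q)), u
3. ¬p, u
4. □(¬p ∧ q) ∧ q, u
5. ¬◇(□(¬p ∧ q) ∧ q), u
6. □(¬p ∧ q), u
7. q, u
8. ¬(□(¬p ∧ q) ∧ q), u
9. ¬p ∧ q, u
10. ¬□(¬p ∧ q), u
11. ¬(¬p ∧ q), v
12. ¬(□(¬p ∧ q) ∧ q), v
13. ¬p ∧ q, v
14. ¬p, v
15. q, v
16. ¬q, v
Accessibility: uRu, uRv, vRv
Branch closes: q and ¬q both at v.
Every branch closes (one shown): unsatisfiable in T, hence also in S4, S5 (every S4/S5-frame is a T-frame).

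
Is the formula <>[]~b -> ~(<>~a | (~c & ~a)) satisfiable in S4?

Satisfiable

1. <>[]~b -> ~(<>~a | (~c & ~a)), 0
2. ~(<>~a | (~c & ~a)), 0
3. ~<>~a, 0
4. ~(~c & ~a), 0
5. a, 0
Accessibility: 0R0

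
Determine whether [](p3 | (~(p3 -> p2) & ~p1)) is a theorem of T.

Tableau for the negation ~[](p3 | (~(p3 -> p2) & ~p1)):
1. ~[](p3 | (~(p3 -> p2) & ~p1)), w0
2. ~(p3 | (~(p3 -> p2) & ~p1)), w1   [~[]-rule on 1: fresh world w1, w0Rw1]
3. ~p3, w1   [~|-rule on 2]
4. ~(~(p3 -> p2) & ~p1), w1   [~|-rule on 2]
5. p1, w1   [~&-rule on 4 (branches; this branch)]
Accessibility: w0Rw0, w0Rw1, w1Rw1
The negation has an open branch (countermodel exists).

Invalid (countermodel exists)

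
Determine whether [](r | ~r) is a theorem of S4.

Valid

Tableau for the negation ~[](r | ~r):
1. ~[](r | ~r), w0
2. ~(r | ~r), w1
3. ~r, w1
4. r, w1
Accessibility: w0Rw0, w0Rw1, w1Rw1
Branch closes: r and ~r both at w1.
Every branch of the negation's tableau closes; the branch above is one of them.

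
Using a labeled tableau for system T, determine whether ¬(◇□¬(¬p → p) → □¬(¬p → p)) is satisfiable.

Yes, satisfiable

1. ¬(◇□¬(¬p → p) → □¬(¬p → p)), u
2. ◇□¬(¬p → p), u   [¬→-rule on 1]
3. ¬□¬(¬p → p), u   [¬→-rule on 1]
4. □¬(¬p → p), v   [◇-rule on 2: fresh world v, uRv]
5. ¬(¬p → p), v   [□-rule on 4 via vRv]
6. ¬p, v   [¬→-rule on 5]
7. ¬p → p, w   [¬□-rule on 3: fresh world w, uRw]
8. p, w   [→-rule on 7 (branches; this branch)]
Accessibility: uRu, uRv, uRw, vRv, wRw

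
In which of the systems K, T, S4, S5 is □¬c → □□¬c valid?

S4-tableau for the negation ¬(□¬c → □□¬c):
1. ¬(□¬c → □□¬c), u
2. □¬c, u   [¬→-rule on 1]
3. ¬□□¬c, u   [¬→-rule on 1]
4. ¬c, u   [□-rule on 2 via uRu]
5. ¬□¬c, v   [¬□-rule on 3: fresh world v, uRv]
6. ¬c, v   [□-rule on 2 via uRv]
7. c, w   [¬□-rule on 5: fresh world w, vRw]
8. ¬c, w   [□-rule on 2 via uRw]
Accessibility: uRu, uRv, uRw, vRv, vRw, wRw
Branch closes: c and ¬c both at w.
Every branch closes (one shown): valid in S4, hence also in S5 (every theorem of S4 is a theorem of S5).
T-tableau for the negation ¬(□¬c → □□¬c):
1. ¬(□¬c → □□¬c), u
2. □¬c, u   [¬→-rule on 1]
3. ¬□□¬c, u   [¬→-rule on 1]
4. ¬c, u   [□-rule on 2 via uRu]
5. ¬□¬c, v   [¬□-rule on 3: fresh world v, uRv]
6. ¬c, v   [□-rule on 2 via uRv]
7. c, w   [¬□-rule on 5: fresh world w, vRw]
Accessibility: uRu, uRv, vRv, vRw, wRw
Complete open branch: countermodel on a T-frame, so not valid in T, nor in K (the same frame is also a K-frame).

S4, S5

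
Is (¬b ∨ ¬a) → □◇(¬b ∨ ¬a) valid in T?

Tableau for the negation ¬((¬b ∨ ¬a) → □◇(¬b ∨ ¬a)):
1. ¬((¬b ∨ ¬a) → □◇(¬b ∨ ¬a)), u
2. ¬b ∨ ¬a, u
3. ¬□◇(¬b ∨ ¬a), u
4. ¬a, u
5. ¬◇(¬b ∨ ¬a), v
6. ¬(¬b ∨ ¬a), v
7. b, v
8. a, v
Accessibility: uRu, uRv, vRv
The negation has an open branch (countermodel exists).

No, not valid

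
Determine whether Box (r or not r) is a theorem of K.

Yes, valid

Tableau for the negation not Box (r or not r):
1. not Box (r or not r), w0
2. not (r or not r), w1   [neg-Box-rule on 1: fresh world w1, w0Rw1]
3. not r, w1   [neg-or-rule on 2]
4. r, w1   [neg-or-rule on 2]
Accessibility: w0Rw1
Branch closes: r and not r both at w1.
All branches of the negation close; one closing branch shown above.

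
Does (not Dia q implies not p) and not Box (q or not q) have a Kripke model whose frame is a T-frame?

No, unsatisfiable

1. (not Dia q implies not p) and not Box (q or not q), w0
2. not Dia q implies not p, w0   [and-rule on 1]
3. not Box (q or not q), w0   [and-rule on 1]
4. not p, w0   [implies-rule on 2 (branches; this branch)]
5. not (q or not q), w1   [neg-Box-rule on 3: fresh world w1, w0Rw1]
6. not q, w1   [neg-or-rule on 5]
7. q, w1   [neg-or-rule on 5]
Accessibility: w0Rw0, w0Rw1, w1Rw1
Branch closes: q and not q both at w1.
All branches of the tableau close; one closing branch shown above.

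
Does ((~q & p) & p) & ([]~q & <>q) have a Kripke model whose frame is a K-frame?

1. ((~q & p) & p) & ([]~q & <>q), w0
2. (~q & p) & p, w0   [&-rule on 1]
3. []~q & <>q, w0   [&-rule on 1]
4. ~q & p, w0   [&-rule on 2]
5. p, w0   [&-rule on 2]
6. []~q, w0   [&-rule on 3]
7. <>q, w0   [&-rule on 3]
8. ~q, w0   [&-rule on 4]
9. q, w1   [<>-rule on 7: fresh world w1, w0Rw1]
10. ~q, w1   [[]-rule on 6 via w0Rw1]
Accessibility: w0Rw1
Branch closes: q and ~q both at w1.
All branches of the tableau close; one closing branch shown above.

Unsatisfiable (every branch closes)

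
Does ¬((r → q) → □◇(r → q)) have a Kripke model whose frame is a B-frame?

1. ¬((r → q) → □◇(r → q)), 0
2. r → q, 0
3. ¬□◇(r → q), 0
4. q, 0
5. ¬◇(r → q), 1
6. ¬(r → q), 0
7. r, 0
8. ¬q, 0
Accessibility: 0R0, 0R1, 1R0, 1R1
Branch closes: q and ¬q both at 0.
All branches of the tableau close; one closing branch shown above.

Unsatisfiable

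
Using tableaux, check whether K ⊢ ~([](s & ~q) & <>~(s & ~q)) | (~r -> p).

Tableau for the negation ~(~([](s & ~q) & <>~(s & ~q)) | (~r -> p)):
1. ~(~([](s & ~q) & <>~(s & ~q)) | (~r -> p)), u
2. [](s & ~q) & <>~(s & ~q), u
3. ~(~r -> p), u
4. [](s & ~q), u
5. <>~(s & ~q), u
6. ~r, u
7. ~p, u
8. ~(s & ~q), v
9. s & ~q, v
10. s, v
11. ~q, v
12. q, v
Accessibility: uRv
Branch closes: q and ~q both at v.
Every branch of the negation's tableau closes; the branch above is one of them.

Valid in K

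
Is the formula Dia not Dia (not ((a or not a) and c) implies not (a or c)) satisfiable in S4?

Satisfiable (open branch found)

1. Dia not Dia (not ((a or not a) and c) implies not (a or c)), w0
2. not Dia (not ((a or not a) and c) implies not (a or c)), w1   [Dia-rule on 1: fresh world w1, w0Rw1]
3. not (not ((a or not a) and c) implies not (a or c)), w1   [neg-Dia-rule on 2 via w1Rw1]
4. not ((a or not a) and c), w1   [neg-implies-rule on 3]
5. a or c, w1   [neg-implies-rule on 3]
6. not c, w1   [neg-and-rule on 4 (branches; this branch)]
7. a, w1   [or-rule on 5 (branches; this branch)]
Accessibility: w0Rw0, w0Rw1, w1Rw1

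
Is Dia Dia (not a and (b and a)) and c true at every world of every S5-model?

Tableau for the negation not (Dia Dia (not a and (b and a)) and c):
1. not (Dia Dia (not a and (b and a)) and c), 0
2. not c, 0
Accessibility: 0R0
The negation has an open branch (countermodel exists).

Not valid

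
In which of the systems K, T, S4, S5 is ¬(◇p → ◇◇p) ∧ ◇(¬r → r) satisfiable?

K

K-tableau for the formula:
1. ¬(◇p → ◇◇p) ∧ ◇(¬r → r), u
2. ¬(◇p → ◇◇p), u
3. ◇(¬r → r), u
4. ◇p, u
5. ¬◇◇p, u
6. ¬r → r, v
7. ¬◇p, v
8. r, v
9. p, w
10. ¬◇p, w
Accessibility: uRv, uRw
Complete open branch: satisfiable in K.
T-tableau for the formula:
1. ¬(◇p → ◇◇p) ∧ ◇(¬r → r), u
2. ¬(◇p → ◇◇p), u
3. ◇(¬r → r), u
4. ◇p, u
5. ¬◇◇p, u
6. ¬◇p, u
7. ¬p, u
8. ¬r → r, v
9. ¬◇p, v
10. ¬p, v
11. r, v
12. p, w
13. ¬◇p, w
14. ¬p, w
Accessibility: uRu, uRv, uRw, vRv, wRw
Branch closes: p and ¬p both at w.
Every branch closes (one shown): unsatisfiable in T, hence also in S4, S5 (every S4/S5-frame is a T-frame).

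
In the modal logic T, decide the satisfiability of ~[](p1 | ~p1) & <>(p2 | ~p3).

1. ~[](p1 | ~p1) & <>(p2 | ~p3), w0
2. ~[](p1 | ~p1), w0
3. <>(p2 | ~p3), w0
4. ~(p1 | ~p1), w1
5. ~p1, w1
6. p1, w1
Accessibility: w0Rw0, w0Rw1, w1Rw1
Branch closes: p1 and ~p1 both at w1.
Every branch closes; the branch above is one of them.

Unsatisfiable (every branch closes)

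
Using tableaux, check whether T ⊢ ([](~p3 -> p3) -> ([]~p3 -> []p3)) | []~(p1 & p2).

Tableau for the negation ~(([](~p3 -> p3) -> ([]~p3 -> []p3)) | []~(p1 & p2)):
1. ~(([](~p3 -> p3) -> ([]~p3 -> []p3)) | []~(p1 & p2)), 0
2. ~([](~p3 -> p3) -> ([]~p3 -> []p3)), 0
3. ~[]~(p1 & p2), 0
4. [](~p3 -> p3), 0
5. ~([]~p3 -> []p3), 0
6. []~p3, 0
7. ~[]p3, 0
8. ~p3 -> p3, 0
9. ~p3, 0
10. p3, 0
Accessibility: 0R0
Branch closes: p3 and ~p3 both at 0.
Every branch of the negation's tableau closes; the branch above is one of them.

Valid in T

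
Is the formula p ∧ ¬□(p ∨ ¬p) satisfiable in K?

1. p ∧ ¬□(p ∨ ¬p), w0
2. p, w0
3. ¬□(p ∨ ¬p), w0
4. ¬(p ∨ ¬p), w1
5. ¬p, w1
6. p, w1
Accessibility: w0Rw1
Branch closes: p and ¬p both at w1.
Every branch closes; the branch above is one of them.

Unsatisfiable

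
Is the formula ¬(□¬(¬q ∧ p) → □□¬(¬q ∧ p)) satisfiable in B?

1. ¬(□¬(¬q ∧ p) → □□¬(¬q ∧ p)), u
2. □¬(¬q ∧ p), u   [¬→-rule on 1]
3. ¬□□¬(¬q ∧ p), u   [¬→-rule on 1]
4. ¬(¬q ∧ p), u   [□-rule on 2 via uRu]
5. ¬p, u   [¬∧-rule on 4 (branches; this branch)]
6. ¬□¬(¬q ∧ p), v   [¬□-rule on 3: fresh world v, uRv]
7. ¬(¬q ∧ p), v   [□-rule on 2 via uRv]
8. ¬p, v   [¬∧-rule on 7 (branches; this branch)]
9. ¬q ∧ p, w   [¬□-rule on 6: fresh world w, vRw]
10. ¬q, w   [∧-rule on 9]
11. p, w   [∧-rule on 9]
Accessibility: uRu, uRv, vRu, vRv, vRw, wRv, wRw

Satisfiable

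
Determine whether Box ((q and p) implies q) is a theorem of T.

Valid

Tableau for the negation not Box ((q and p) implies q):
1. not Box ((q and p) implies q), 0
2. not ((q and p) implies q), 1
3. q and p, 1
4. not q, 1
5. q, 1
6. p, 1
Accessibility: 0R0, 0R1, 1R1
Branch closes: q and not q both at 1.
All branches of the negation close; one closing branch shown above.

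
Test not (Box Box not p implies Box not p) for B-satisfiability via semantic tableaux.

1. not (Box Box not p implies Box not p), 0
2. Box Box not p, 0   [neg-implies-rule on 1]
3. not Box not p, 0   [neg-implies-rule on 1]
4. Box not p, 0   [Box-rule on 2 via 0R0]
5. not p, 0   [Box-rule on 4 via 0R0]
6. p, 1   [neg-Box-rule on 3: fresh world 1, 0R1]
7. Box not p, 1   [Box-rule on 2 via 0R1]
8. not p, 1   [Box-rule on 4 via 0R1]
Accessibility: 0R0, 0R1, 1R0, 1R1
Branch closes: p and not p both at 1.
Every branch closes; the branch above is one of them.

No, unsatisfiable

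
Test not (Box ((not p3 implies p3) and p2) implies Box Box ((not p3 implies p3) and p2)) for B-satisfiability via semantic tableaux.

1. not (Box ((not p3 implies p3) and p2) implies Box Box ((not p3 implies p3) and p2)), u
2. Box ((not p3 implies p3) and p2), u   [neg-implies-rule on 1]
3. not Box Box ((not p3 implies p3) and p2), u   [neg-implies-rule on 1]
4. (not p3 implies p3) and p2, u   [Box-rule on 2 via uRu]
5. not p3 implies p3, u   [and-rule on 4]
6. p2, u   [and-rule on 4]
7. p3, u   [implies-rule on 5 (branches; this branch)]
8. not Box ((not p3 implies p3) and p2), v   [neg-Box-rule on 3: fresh world v, uRv]
9. (not p3 implies p3) and p2, v   [Box-rule on 2 via uRv]
10. not p3 implies p3, v   [and-rule on 9]
11. p2, v   [and-rule on 9]
12. p3, v   [implies-rule on 10 (branches; this branch)]
13. not ((not p3 implies p3) and p2), w   [neg-Box-rule on 8: fresh world w, vRw]
14. not p2, w   [neg-and-rule on 13 (branches; this branch)]
Accessibility: uRu, uRv, vRu, vRv, vRw, wRv, wRw

Yes, satisfiable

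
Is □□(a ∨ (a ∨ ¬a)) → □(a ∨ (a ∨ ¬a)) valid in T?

Tableau for the negation ¬(□□(a ∨ (a ∨ ¬a)) → □(a ∨ (a ∨ ¬a))):
1. ¬(□□(a ∨ (a ∨ ¬a)) → □(a ∨ (a ∨ ¬a))), 0
2. □□(a ∨ (a ∨ ¬a)), 0
3. ¬□(a ∨ (a ∨ ¬a)), 0
4. □(a ∨ (a ∨ ¬a)), 0
5. a ∨ (a ∨ ¬a), 0
6. a ∨ ¬a, 0
7. ¬a, 0
8. ¬(a ∨ (a ∨ ¬a)), 1
9. ¬a, 1
10. ¬(a ∨ ¬a), 1
11. a, 1
Accessibility: 0R0, 0R1, 1R1
Branch closes: a and ¬a both at 1.
All branches of the negation close; one closing branch shown above.

Valid in T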